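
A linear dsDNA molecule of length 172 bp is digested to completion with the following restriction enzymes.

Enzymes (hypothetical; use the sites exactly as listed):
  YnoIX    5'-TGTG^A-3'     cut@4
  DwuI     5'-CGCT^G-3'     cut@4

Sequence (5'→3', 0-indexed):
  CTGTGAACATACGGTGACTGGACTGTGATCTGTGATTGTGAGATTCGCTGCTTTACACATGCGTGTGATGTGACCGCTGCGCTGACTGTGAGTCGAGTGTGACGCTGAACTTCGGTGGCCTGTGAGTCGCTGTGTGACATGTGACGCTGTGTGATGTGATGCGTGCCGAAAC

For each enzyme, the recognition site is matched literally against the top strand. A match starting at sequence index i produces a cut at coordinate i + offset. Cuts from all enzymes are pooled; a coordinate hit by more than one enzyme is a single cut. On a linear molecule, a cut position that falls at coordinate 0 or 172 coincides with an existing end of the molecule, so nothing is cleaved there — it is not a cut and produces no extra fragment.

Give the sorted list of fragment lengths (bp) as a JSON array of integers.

[5,5,5,5,5,5,5,5,6,6,7,7,7,7,9,11,14,18,18,22]

Site scan:
  YnoIX (TGTGA, off=4): starts [1, 23, 30, 36, 63, 68, 86, 97, 120, 132, 139, 149, 154] → cuts [5, 27, 34, 40, 67, 72, 90, 101, 124, 136, 143, 153, 158]
  DwuI (CGCTG, off=4): starts [45, 74, 79, 102, 127, 144] → cuts [49, 78, 83, 106, 131, 148]

Pooled cuts: [5, 27, 34, 40, 49, 67, 72, 78, 83, 90, 101, 106, 124, 131, 136, 143, 148, 153, 158]

Fragment lengths:
  [0,5): 5 bp
  [5,27): 22 bp
  [27,34): 7 bp
  [34,40): 6 bp
  [40,49): 9 bp
  [49,67): 18 bp
  [67,72): 5 bp
  [72,78): 6 bp
  [78,83): 5 bp
  [83,90): 7 bp
  [90,101): 11 bp
  [101,106): 5 bp
  [106,124): 18 bp
  [124,131): 7 bp
  [131,136): 5 bp
  [136,143): 7 bp
  [143,148): 5 bp
  [148,153): 5 bp
  [153,158): 5 bp
  [158,172): 14 bp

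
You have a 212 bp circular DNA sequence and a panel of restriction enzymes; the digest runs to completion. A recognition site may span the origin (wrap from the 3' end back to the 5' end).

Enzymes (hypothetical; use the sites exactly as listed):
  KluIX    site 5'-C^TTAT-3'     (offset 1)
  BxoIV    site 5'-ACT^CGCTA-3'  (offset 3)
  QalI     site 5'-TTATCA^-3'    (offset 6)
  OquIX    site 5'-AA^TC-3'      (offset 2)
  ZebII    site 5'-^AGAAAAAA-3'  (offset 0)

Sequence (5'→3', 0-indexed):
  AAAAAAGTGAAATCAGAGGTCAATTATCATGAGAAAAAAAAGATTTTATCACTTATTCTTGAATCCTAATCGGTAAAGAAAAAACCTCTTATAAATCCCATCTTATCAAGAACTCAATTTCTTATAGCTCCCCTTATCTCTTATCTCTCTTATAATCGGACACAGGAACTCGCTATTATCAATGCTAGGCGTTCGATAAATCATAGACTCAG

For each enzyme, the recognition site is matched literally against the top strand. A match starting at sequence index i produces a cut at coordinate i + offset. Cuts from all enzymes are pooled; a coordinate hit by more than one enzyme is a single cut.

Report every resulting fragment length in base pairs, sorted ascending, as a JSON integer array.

Scan for sites:
  KluIX CTTAT/1: at [51, 87, 101, 120, 132, 139, 148] ⇒ [52, 88, 102, 121, 133, 140, 149]
  BxoIV ACTCGCTA/3: at [167] ⇒ [170]
  QalI TTATCA/6: at [23, 45, 102, 175] ⇒ [29, 51, 108, 181]
  OquIX AATC/2: at [10, 61, 67, 93, 153, 198] ⇒ [12, 63, 69, 95, 155, 200]
  ZebII AGAAAAAA/0: at [31, 76, 210] ⇒ [31, 76, 210]

Pooled cuts: [12, 29, 31, 51, 52, 63, 69, 76, 88, 95, 102, 108, 121, 133, 140, 149, 155, 170, 181, 200, 210]

Fragments:
  12→29: 17 bp
  29→31: 2 bp
  31→51: 20 bp
  51→52: 1 bp
  52→63: 11 bp
  63→69: 6 bp
  69→76: 7 bp
  76→88: 12 bp
  88→95: 7 bp
  95→102: 7 bp
  102→108: 6 bp
  108→121: 13 bp
  121→133: 12 bp
  133→140: 7 bp
  140→149: 9 bp
  149→155: 6 bp
  155→170: 15 bp
  170→181: 11 bp
  181→200: 19 bp
  200→210: 10 bp
  210→12 (wrap): 212-210+12 = 14 bp

[1,2,6,6,6,7,7,7,7,9,10,11,11,12,12,13,14,15,17,19,20]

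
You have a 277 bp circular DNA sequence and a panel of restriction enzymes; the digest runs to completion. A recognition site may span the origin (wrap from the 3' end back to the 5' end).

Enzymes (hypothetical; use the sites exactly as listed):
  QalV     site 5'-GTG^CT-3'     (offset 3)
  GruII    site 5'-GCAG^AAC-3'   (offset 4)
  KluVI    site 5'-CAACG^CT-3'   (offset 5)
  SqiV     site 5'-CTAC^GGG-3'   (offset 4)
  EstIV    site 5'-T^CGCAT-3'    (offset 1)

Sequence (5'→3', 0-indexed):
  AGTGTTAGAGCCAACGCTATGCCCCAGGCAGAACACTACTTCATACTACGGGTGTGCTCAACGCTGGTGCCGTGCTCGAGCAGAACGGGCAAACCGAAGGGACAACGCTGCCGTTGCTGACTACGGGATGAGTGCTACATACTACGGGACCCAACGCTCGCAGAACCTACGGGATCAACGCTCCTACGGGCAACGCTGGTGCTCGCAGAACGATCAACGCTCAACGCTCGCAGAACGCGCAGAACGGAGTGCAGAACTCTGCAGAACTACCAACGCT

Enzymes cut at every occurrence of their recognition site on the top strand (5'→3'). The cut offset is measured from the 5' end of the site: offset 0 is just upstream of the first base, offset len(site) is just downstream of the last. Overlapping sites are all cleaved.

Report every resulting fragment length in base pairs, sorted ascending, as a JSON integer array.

Scan for sites:
  QalV GTGCT/3: at [53, 71, 131, 198] ⇒ [56, 74, 134, 201]
  GruII GCAGAAC/4: at [27, 79, 159, 204, 229, 238, 250, 260] ⇒ [31, 83, 163, 208, 233, 242, 254, 264]
  KluVI CAACGCT/5: at [11, 58, 102, 151, 175, 190, 214, 221, 270] ⇒ [16, 63, 107, 156, 180, 195, 219, 226, 275]
  SqiV CTACGGG/4: at [45, 120, 141, 166, 183] ⇒ [49, 124, 145, 170, 187]
  EstIV (TCGCAT, off=1): no sites

Pooled cuts: [16, 31, 49, 56, 63, 74, 83, 107, 124, 134, 145, 156, 163, 170, 180, 187, 195, 201, 208, 219, 226, 233, 242, 254, 264, 275]

Fragment lengths:
  16→31: 15 bp
  31→49: 18 bp
  49→56: 7 bp
  56→63: 7 bp
  63→74: 11 bp
  74→83: 9 bp
  83→107: 24 bp
  107→124: 17 bp
  124→134: 10 bp
  134→145: 11 bp
  145→156: 11 bp
  156→163: 7 bp
  163→170: 7 bp
  170→180: 10 bp
  180→187: 7 bp
  187→195: 8 bp
  195→201: 6 bp
  201→208: 7 bp
  208→219: 11 bp
  219→226: 7 bp
  226→233: 7 bp
  233→242: 9 bp
  242→254: 12 bp
  254→264: 10 bp
  264→275: 11 bp
  275→16 (wrap): 277-275+16 = 18 bp

[6,7,7,7,7,7,7,7,7,8,9,9,10,10,10,11,11,11,11,11,12,15,17,18,18,24]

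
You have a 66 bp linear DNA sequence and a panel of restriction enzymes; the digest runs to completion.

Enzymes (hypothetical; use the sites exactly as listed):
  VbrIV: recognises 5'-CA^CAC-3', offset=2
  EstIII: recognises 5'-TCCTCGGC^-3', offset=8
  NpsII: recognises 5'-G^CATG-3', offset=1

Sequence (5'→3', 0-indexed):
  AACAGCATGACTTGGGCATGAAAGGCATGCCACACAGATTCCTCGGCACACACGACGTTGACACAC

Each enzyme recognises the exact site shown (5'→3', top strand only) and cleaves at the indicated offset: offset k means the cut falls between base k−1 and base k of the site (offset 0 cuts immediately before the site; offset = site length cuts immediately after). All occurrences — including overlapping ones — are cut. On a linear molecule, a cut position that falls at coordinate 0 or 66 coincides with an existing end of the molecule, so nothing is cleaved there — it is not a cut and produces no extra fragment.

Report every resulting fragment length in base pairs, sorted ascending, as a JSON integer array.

[1,2,3,5,7,9,11,13,15]

Scan for sites:
  VbrIV CACAC/2: at [30, 46, 48, 61] ⇒ [32, 48, 50, 63]
  EstIII TCCTCGGC/8: at [39] ⇒ [47]
  NpsII GCATG/1: at [4, 15, 24] ⇒ [5, 16, 25]

All cut coordinates (distinct, sorted): [5, 16, 25, 32, 47, 48, 50, 63]

Fragments:
  [0,5): 5 bp
  [5,16): 11 bp
  [16,25): 9 bp
  [25,32): 7 bp
  [32,47): 15 bp
  [47,48): 1 bp
  [48,50): 2 bp
  [50,63): 13 bp
  [63,66): 3 bp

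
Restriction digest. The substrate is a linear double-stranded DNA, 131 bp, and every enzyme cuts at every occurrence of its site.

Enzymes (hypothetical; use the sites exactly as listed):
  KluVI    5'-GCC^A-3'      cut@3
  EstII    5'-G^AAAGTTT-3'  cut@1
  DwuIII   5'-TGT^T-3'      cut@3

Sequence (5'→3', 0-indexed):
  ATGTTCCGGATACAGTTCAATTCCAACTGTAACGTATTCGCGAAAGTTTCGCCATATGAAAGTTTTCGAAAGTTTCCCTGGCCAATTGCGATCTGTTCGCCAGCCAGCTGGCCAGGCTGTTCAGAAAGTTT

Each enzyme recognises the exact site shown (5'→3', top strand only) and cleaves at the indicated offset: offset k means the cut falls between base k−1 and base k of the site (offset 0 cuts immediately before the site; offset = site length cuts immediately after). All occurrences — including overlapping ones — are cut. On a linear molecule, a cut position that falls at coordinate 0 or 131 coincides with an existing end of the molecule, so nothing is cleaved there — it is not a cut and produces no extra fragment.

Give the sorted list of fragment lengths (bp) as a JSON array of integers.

Per-enzyme occurrences:
  KluVI (GCCA, off=3): starts [50, 80, 98, 102, 110] → cuts [53, 83, 101, 105, 113]
  EstII (GAAAGTTT, off=1): starts [41, 57, 67, 123] → cuts [42, 58, 68, 124]
  DwuIII (TGTT, off=3): starts [1, 93, 117] → cuts [4, 96, 120]

All cut coordinates (distinct, sorted): [4, 42, 53, 58, 68, 83, 96, 101, 105, 113, 120, 124]

Fragments:
  [0,4): 4 bp
  [4,42): 38 bp
  [42,53): 11 bp
  [53,58): 5 bp
  [58,68): 10 bp
  [68,83): 15 bp
  [83,96): 13 bp
  [96,101): 5 bp
  [101,105): 4 bp
  [105,113): 8 bp
  [113,120): 7 bp
  [120,124): 4 bp
  [124,131): 7 bp

[4,4,4,5,5,7,7,8,10,11,13,15,38]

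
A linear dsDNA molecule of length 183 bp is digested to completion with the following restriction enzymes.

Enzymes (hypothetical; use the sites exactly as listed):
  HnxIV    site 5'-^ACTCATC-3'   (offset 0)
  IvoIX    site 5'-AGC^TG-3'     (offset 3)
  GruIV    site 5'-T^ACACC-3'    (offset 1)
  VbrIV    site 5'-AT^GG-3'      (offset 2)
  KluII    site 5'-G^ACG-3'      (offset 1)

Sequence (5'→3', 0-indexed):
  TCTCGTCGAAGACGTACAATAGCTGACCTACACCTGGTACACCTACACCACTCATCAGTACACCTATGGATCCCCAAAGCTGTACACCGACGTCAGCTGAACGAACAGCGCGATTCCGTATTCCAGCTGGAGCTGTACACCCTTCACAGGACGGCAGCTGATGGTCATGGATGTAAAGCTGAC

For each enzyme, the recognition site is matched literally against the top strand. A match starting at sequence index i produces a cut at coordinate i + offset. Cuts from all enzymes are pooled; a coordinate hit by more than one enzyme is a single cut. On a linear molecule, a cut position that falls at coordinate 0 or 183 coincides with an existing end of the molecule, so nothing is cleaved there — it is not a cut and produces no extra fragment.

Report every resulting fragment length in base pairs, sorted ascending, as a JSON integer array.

[3,3,4,4,5,6,6,6,6,6,8,8,8,9,10,11,11,12,13,14,30]

Site scan:
  HnxIV ACTCATC/0: at [49] ⇒ [49]
  IvoIX AGCTG/3: at [20, 77, 94, 124, 130, 155, 176] ⇒ [23, 80, 97, 127, 133, 158, 179]
  GruIV TACACC/1: at [28, 37, 43, 58, 82, 135] ⇒ [29, 38, 44, 59, 83, 136]
  VbrIV ATGG/2: at [65, 160, 166] ⇒ [67, 162, 168]
  KluII GACG/1: at [10, 88, 149] ⇒ [11, 89, 150]

All cut coordinates (distinct, sorted): [11, 23, 29, 38, 44, 49, 59, 67, 80, 83, 89, 97, 127, 133, 136, 150, 158, 162, 168, 179]

Fragments:
  [0,11): 11 bp
  [11,23): 12 bp
  [23,29): 6 bp
  [29,38): 9 bp
  [38,44): 6 bp
  [44,49): 5 bp
  [49,59): 10 bp
  [59,67): 8 bp
  [67,80): 13 bp
  [80,83): 3 bp
  [83,89): 6 bp
  [89,97): 8 bp
  [97,127): 30 bp
  [127,133): 6 bp
  [133,136): 3 bp
  [136,150): 14 bp
  [150,158): 8 bp
  [158,162): 4 bp
  [162,168): 6 bp
  [168,179): 11 bp
  [179,183): 4 bp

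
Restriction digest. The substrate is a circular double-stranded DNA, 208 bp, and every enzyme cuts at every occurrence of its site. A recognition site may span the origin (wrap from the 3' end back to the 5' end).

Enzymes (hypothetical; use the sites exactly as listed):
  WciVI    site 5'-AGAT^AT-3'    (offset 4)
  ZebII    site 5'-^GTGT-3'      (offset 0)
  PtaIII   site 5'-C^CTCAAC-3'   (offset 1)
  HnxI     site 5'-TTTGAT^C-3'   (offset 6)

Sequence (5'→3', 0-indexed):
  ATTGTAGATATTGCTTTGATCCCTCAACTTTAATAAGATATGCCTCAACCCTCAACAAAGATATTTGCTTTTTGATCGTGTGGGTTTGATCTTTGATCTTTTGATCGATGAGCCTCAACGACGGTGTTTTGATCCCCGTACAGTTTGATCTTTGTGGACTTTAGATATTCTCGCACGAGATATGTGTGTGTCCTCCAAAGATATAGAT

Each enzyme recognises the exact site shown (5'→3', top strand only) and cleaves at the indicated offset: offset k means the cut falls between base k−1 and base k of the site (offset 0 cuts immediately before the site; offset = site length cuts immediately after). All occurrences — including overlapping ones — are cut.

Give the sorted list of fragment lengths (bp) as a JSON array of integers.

[1,2,2,2,2,4,6,7,7,8,8,9,10,10,11,12,13,14,15,15,16,17,17]

Per-enzyme occurrences:
  WciVI AGATAT/4: at [5, 35, 58, 162, 177, 198, 204] ⇒ [0, 9, 39, 62, 166, 181, 202]
  ZebII GTGT/0: at [77, 123, 183, 185, 187] ⇒ [77, 123, 183, 185, 187]
  PtaIII CCTCAAC/1: at [21, 42, 49, 112] ⇒ [22, 43, 50, 113]
  HnxI TTTGATC/6: at [14, 70, 84, 91, 99, 127, 143] ⇒ [20, 76, 90, 97, 105, 133, 149]

Pooled cuts: [0, 9, 20, 22, 39, 43, 50, 62, 76, 77, 90, 97, 105, 113, 123, 133, 149, 166, 181, 183, 185, 187, 202]

Fragments:
  0→9: 9 bp
  9→20: 11 bp
  20→22: 2 bp
  22→39: 17 bp
  39→43: 4 bp
  43→50: 7 bp
  50→62: 12 bp
  62→76: 14 bp
  76→77: 1 bp
  77→90: 13 bp
  90→97: 7 bp
  97→105: 8 bp
  105→113: 8 bp
  113→123: 10 bp
  123→133: 10 bp
  133→149: 16 bp
  149→166: 17 bp
  166→181: 15 bp
  181→183: 2 bp
  183→185: 2 bp
  185→187: 2 bp
  187→202: 15 bp
  202→0 (wrap): 208-202+0 = 6 bp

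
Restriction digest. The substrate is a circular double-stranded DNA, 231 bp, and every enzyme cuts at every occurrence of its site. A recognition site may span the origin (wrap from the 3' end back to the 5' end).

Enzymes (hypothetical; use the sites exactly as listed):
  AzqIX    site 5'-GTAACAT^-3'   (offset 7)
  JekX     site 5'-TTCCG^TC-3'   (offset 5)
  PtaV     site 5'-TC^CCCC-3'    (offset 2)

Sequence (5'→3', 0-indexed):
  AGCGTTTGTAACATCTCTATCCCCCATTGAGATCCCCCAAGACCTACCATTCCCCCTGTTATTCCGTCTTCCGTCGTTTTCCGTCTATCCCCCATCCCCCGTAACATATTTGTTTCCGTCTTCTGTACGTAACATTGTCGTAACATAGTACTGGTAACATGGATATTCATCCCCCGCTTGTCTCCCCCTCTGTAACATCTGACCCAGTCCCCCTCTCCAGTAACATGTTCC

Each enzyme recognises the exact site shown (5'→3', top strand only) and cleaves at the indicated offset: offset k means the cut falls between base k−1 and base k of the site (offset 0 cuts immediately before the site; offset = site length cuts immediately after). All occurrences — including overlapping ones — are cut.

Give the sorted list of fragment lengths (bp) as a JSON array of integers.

Per-enzyme occurrences:
  AzqIX GTAACAT/7: at [7, 100, 128, 139, 153, 191, 219] ⇒ [14, 107, 135, 146, 160, 198, 226]
  JekX TTCCGTC/5: at [61, 68, 78, 113] ⇒ [66, 73, 83, 118]
  PtaV TCCCCC/2: at [19, 32, 50, 87, 94, 169, 182, 207] ⇒ [21, 34, 52, 89, 96, 171, 184, 209]

All cut coordinates (distinct, sorted): [14, 21, 34, 52, 66, 73, 83, 89, 96, 107, 118, 135, 146, 160, 171, 184, 198, 209, 226]

Fragment lengths:
  14→21: 7 bp
  21→34: 13 bp
  34→52: 18 bp
  52→66: 14 bp
  66→73: 7 bp
  73→83: 10 bp
  83→89: 6 bp
  89→96: 7 bp
  96→107: 11 bp
  107→118: 11 bp
  118→135: 17 bp
  135→146: 11 bp
  146→160: 14 bp
  160→171: 11 bp
  171→184: 13 bp
  184→198: 14 bp
  198→209: 11 bp
  209→226: 17 bp
  226→14 (wrap): 231-226+14 = 19 bp

[6,7,7,7,10,11,11,11,11,11,13,13,14,14,14,17,17,18,19]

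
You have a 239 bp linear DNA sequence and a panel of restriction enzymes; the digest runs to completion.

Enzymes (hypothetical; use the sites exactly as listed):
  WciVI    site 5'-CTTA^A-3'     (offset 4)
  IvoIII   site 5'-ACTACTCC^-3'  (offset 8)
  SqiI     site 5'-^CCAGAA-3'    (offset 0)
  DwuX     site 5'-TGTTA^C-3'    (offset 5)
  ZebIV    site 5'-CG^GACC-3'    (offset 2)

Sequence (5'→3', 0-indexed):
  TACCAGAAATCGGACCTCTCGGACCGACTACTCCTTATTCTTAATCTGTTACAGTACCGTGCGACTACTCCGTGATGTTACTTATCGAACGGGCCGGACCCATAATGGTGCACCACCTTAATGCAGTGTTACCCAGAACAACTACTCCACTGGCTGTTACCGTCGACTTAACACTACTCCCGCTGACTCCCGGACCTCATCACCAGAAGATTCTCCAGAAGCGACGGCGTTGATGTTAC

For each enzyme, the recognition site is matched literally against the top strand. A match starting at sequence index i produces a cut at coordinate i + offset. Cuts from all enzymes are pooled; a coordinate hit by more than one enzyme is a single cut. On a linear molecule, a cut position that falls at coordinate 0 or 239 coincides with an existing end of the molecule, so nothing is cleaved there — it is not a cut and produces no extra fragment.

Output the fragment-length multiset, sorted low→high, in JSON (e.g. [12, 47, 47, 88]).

Scan for sites:
  WciVI (CTTAA, off=4): starts [39, 116, 166] → cuts [43, 120, 170]
  IvoIII (ACTACTCC, off=8): starts [26, 63, 140, 172] → cuts [34, 71, 148, 180]
  SqiI (CCAGAA, off=0): starts [2, 132, 202, 214] → cuts [2, 132, 202, 214]
  DwuX (TGTTAC, off=5): starts [46, 75, 126, 154, 233] → cuts [51, 80, 131, 159, 238]
  ZebIV (CGGACC, off=2): starts [10, 19, 94, 190] → cuts [12, 21, 96, 192]

Pooled cuts: [2, 12, 21, 34, 43, 51, 71, 80, 96, 120, 131, 132, 148, 159, 170, 180, 192, 202, 214, 238]

Fragment lengths:
  [0,2): 2 bp
  [2,12): 10 bp
  [12,21): 9 bp
  [21,34): 13 bp
  [34,43): 9 bp
  [43,51): 8 bp
  [51,71): 20 bp
  [71,80): 9 bp
  [80,96): 16 bp
  [96,120): 24 bp
  [120,131): 11 bp
  [131,132): 1 bp
  [132,148): 16 bp
  [148,159): 11 bp
  [159,170): 11 bp
  [170,180): 10 bp
  [180,192): 12 bp
  [192,202): 10 bp
  [202,214): 12 bp
  [214,238): 24 bp
  [238,239): 1 bp

[1,1,2,8,9,9,9,10,10,10,11,11,11,12,12,13,16,16,20,24,24]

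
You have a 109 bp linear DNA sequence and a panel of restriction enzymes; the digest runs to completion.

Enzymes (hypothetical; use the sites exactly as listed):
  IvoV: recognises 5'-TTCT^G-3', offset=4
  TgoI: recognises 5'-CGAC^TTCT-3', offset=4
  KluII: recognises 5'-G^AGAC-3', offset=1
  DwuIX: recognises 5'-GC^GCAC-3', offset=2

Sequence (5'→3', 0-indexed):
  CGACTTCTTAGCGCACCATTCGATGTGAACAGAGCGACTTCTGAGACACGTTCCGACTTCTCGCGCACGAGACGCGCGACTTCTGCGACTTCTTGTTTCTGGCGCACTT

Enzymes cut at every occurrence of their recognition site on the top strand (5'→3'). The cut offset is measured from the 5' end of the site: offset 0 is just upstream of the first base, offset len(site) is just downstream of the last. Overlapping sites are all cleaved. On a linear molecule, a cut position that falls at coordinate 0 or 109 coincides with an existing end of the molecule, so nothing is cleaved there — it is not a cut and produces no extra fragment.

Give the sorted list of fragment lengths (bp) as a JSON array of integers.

Scan for sites:
  IvoV (TTCTG, off=4): starts [38, 80, 96] → cuts [42, 84, 100]
  TgoI (CGACTTCT, off=4): starts [0, 34, 53, 76, 85] → cuts [4, 38, 57, 80, 89]
  KluII (GAGAC, off=1): starts [42, 68] → cuts [43, 69]
  DwuIX (GCGCAC, off=2): starts [10, 62, 101] → cuts [12, 64, 103]

Pooled cuts: [4, 12, 38, 42, 43, 57, 64, 69, 80, 84, 89, 100, 103]

Fragments:
  [0,4): 4 bp
  [4,12): 8 bp
  [12,38): 26 bp
  [38,42): 4 bp
  [42,43): 1 bp
  [43,57): 14 bp
  [57,64): 7 bp
  [64,69): 5 bp
  [69,80): 11 bp
  [80,84): 4 bp
  [84,89): 5 bp
  [89,100): 11 bp
  [100,103): 3 bp
  [103,109): 6 bp

[1,3,4,4,4,5,5,6,7,8,11,11,14,26]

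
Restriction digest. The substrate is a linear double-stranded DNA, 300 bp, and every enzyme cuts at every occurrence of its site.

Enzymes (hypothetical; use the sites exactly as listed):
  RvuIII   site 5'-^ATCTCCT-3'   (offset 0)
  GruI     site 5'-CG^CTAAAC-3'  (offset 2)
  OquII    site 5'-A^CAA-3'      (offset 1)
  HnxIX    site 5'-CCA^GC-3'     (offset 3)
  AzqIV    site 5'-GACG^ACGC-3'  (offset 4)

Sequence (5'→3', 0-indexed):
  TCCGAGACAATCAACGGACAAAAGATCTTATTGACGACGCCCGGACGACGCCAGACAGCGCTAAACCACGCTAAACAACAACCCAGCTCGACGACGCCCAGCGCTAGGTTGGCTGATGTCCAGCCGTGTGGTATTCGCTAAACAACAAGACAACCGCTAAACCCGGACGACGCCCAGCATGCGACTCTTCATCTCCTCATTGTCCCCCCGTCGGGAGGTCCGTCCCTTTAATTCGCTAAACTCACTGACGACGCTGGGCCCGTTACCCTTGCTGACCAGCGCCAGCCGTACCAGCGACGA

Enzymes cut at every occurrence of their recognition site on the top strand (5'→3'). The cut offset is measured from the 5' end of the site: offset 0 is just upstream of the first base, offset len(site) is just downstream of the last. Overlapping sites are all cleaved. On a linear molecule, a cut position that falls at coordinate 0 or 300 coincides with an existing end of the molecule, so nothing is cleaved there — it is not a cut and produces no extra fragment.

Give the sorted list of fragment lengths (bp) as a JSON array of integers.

Scan for sites:
  RvuIII (ATCTCCT, off=0): starts [190] → cuts [190]
  GruI (CGCTAAAC, off=2): starts [58, 68, 135, 154, 233] → cuts [60, 70, 137, 156, 235]
  OquII (ACAA, off=1): starts [6, 17, 74, 77, 141, 144, 149] → cuts [7, 18, 75, 78, 142, 145, 150]
  HnxIX (CCAGC, off=3): starts [82, 97, 119, 173, 275, 281, 290] → cuts [85, 100, 122, 176, 278, 284, 293]
  AzqIV (GACGACGC, off=4): starts [32, 43, 89, 165, 246] → cuts [36, 47, 93, 169, 250]

Pooled cuts: [7, 18, 36, 47, 60, 70, 75, 78, 85, 93, 100, 122, 137, 142, 145, 150, 156, 169, 176, 190, 235, 250, 278, 284, 293]

Fragments:
  [0,7): 7 bp
  [7,18): 11 bp
  [18,36): 18 bp
  [36,47): 11 bp
  [47,60): 13 bp
  [60,70): 10 bp
  [70,75): 5 bp
  [75,78): 3 bp
  [78,85): 7 bp
  [85,93): 8 bp
  [93,100): 7 bp
  [100,122): 22 bp
  [122,137): 15 bp
  [137,142): 5 bp
  [142,145): 3 bp
  [145,150): 5 bp
  [150,156): 6 bp
  [156,169): 13 bp
  [169,176): 7 bp
  [176,190): 14 bp
  [190,235): 45 bp
  [235,250): 15 bp
  [250,278): 28 bp
  [278,284): 6 bp
  [284,293): 9 bp
  [293,300): 7 bp

[3,3,5,5,5,6,6,7,7,7,7,7,8,9,10,11,11,13,13,14,15,15,18,22,28,45]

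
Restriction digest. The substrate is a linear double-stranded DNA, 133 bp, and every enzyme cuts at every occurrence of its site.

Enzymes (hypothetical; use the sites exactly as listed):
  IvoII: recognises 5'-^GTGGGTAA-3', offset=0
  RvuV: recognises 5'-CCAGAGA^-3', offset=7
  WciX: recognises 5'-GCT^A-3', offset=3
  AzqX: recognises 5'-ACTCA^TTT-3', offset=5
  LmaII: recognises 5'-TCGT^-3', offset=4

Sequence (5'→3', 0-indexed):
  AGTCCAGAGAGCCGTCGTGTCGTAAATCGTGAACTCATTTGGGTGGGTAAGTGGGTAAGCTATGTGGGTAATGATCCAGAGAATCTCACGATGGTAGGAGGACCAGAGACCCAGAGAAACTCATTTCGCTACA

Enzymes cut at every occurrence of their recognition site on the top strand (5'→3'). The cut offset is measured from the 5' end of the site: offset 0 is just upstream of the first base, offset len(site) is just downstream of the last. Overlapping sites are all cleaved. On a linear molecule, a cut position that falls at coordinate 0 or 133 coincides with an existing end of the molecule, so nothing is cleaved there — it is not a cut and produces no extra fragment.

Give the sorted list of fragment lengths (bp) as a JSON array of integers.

[2,3,5,5,6,7,7,7,8,8,8,10,11,19,27]

Scan for sites:
  IvoII GTGGGTAA/0: at [42, 50, 63] ⇒ [42, 50, 63]
  RvuV CCAGAGA/7: at [3, 75, 102, 110] ⇒ [10, 82, 109, 117]
  WciX GCTA/3: at [58, 127] ⇒ [61, 130]
  AzqX ACTCATTT/5: at [32, 118] ⇒ [37, 123]
  LmaII TCGT/4: at [14, 19, 26] ⇒ [18, 23, 30]

All cut coordinates (distinct, sorted): [10, 18, 23, 30, 37, 42, 50, 61, 63, 82, 109, 117, 123, 130]

Fragment lengths:
  [0,10): 10 bp
  [10,18): 8 bp
  [18,23): 5 bp
  [23,30): 7 bp
  [30,37): 7 bp
  [37,42): 5 bp
  [42,50): 8 bp
  [50,61): 11 bp
  [61,63): 2 bp
  [63,82): 19 bp
  [82,109): 27 bp
  [109,117): 8 bp
  [117,123): 6 bp
  [123,130): 7 bp
  [130,133): 3 bp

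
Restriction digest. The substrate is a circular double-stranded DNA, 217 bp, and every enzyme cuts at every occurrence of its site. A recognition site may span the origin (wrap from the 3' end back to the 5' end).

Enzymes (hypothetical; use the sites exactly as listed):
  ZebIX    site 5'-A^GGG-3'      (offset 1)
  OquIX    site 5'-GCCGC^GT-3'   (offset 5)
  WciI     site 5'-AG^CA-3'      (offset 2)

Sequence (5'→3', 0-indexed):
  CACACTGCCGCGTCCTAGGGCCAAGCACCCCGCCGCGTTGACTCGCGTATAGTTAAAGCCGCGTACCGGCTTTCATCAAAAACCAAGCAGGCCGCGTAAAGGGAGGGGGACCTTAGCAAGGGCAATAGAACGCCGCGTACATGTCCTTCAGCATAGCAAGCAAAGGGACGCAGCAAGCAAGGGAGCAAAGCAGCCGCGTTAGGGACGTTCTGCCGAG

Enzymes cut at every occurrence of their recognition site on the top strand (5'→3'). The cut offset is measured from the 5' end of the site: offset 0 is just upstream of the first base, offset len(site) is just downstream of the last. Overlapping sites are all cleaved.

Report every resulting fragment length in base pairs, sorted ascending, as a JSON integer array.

Site scan:
  ZebIX AGGG/1: at [16, 99, 103, 118, 163, 179, 200] ⇒ [17, 100, 104, 119, 164, 180, 201]
  OquIX GCCGCGT/5: at [6, 31, 57, 90, 131, 192] ⇒ [11, 36, 62, 95, 136, 197]
  WciI AGCA/2: at [23, 85, 114, 149, 154, 158, 171, 175, 183, 188, 215] ⇒ [0, 25, 87, 116, 151, 156, 160, 173, 177, 185, 190]

All cut coordinates (distinct, sorted): [0, 11, 17, 25, 36, 62, 87, 95, 100, 104, 116, 119, 136, 151, 156, 160, 164, 173, 177, 180, 185, 190, 197, 201]

Fragments:
  0→11: 11 bp
  11→17: 6 bp
  17→25: 8 bp
  25→36: 11 bp
  36→62: 26 bp
  62→87: 25 bp
  87→95: 8 bp
  95→100: 5 bp
  100→104: 4 bp
  104→116: 12 bp
  116→119: 3 bp
  119→136: 17 bp
  136→151: 15 bp
  151→156: 5 bp
  156→160: 4 bp
  160→164: 4 bp
  164→173: 9 bp
  173→177: 4 bp
  177→180: 3 bp
  180→185: 5 bp
  185→190: 5 bp
  190→197: 7 bp
  197→201: 4 bp
  201→0 (wrap): 217-201+0 = 16 bp

[3,3,4,4,4,4,4,5,5,5,5,6,7,8,8,9,11,11,12,15,16,17,25,26]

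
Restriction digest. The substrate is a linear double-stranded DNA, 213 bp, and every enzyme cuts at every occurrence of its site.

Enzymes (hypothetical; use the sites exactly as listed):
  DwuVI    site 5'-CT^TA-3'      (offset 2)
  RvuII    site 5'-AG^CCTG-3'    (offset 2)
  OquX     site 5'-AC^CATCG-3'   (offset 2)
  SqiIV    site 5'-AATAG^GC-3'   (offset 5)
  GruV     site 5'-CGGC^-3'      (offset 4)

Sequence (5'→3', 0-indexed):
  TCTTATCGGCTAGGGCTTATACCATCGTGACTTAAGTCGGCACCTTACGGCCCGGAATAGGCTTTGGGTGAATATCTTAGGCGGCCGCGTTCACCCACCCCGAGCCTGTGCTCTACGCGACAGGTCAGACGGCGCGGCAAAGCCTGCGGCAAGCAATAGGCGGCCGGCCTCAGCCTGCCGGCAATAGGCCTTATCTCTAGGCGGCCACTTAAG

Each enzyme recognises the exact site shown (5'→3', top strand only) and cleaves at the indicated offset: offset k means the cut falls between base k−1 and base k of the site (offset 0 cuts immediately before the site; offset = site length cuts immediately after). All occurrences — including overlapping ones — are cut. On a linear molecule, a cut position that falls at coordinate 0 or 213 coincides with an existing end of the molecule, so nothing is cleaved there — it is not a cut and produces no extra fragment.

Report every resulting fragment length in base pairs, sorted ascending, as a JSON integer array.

Site scan:
  DwuVI (CTTA, off=2): starts [1, 15, 30, 43, 75, 189, 207] → cuts [3, 17, 32, 45, 77, 191, 209]
  RvuII (AGCCTG, off=2): starts [102, 140, 171] → cuts [104, 142, 173]
  OquX (ACCATCG, off=2): starts [20] → cuts [22]
  SqiIV (AATAGGC, off=5): starts [55, 154, 182] → cuts [60, 159, 187]
  GruV (CGGC, off=4): starts [6, 37, 47, 81, 129, 134, 146, 160, 164, 178, 201] → cuts [10, 41, 51, 85, 133, 138, 150, 164, 168, 182, 205]

Pooled cuts: [3, 10, 17, 22, 32, 41, 45, 51, 60, 77, 85, 104, 133, 138, 142, 150, 159, 164, 168, 173, 182, 187, 191, 205, 209]

Fragment lengths:
  [0,3): 3 bp
  [3,10): 7 bp
  [10,17): 7 bp
  [17,22): 5 bp
  [22,32): 10 bp
  [32,41): 9 bp
  [41,45): 4 bp
  [45,51): 6 bp
  [51,60): 9 bp
  [60,77): 17 bp
  [77,85): 8 bp
  [85,104): 19 bp
  [104,133): 29 bp
  [133,138): 5 bp
  [138,142): 4 bp
  [142,150): 8 bp
  [150,159): 9 bp
  [159,164): 5 bp
  [164,168): 4 bp
  [168,173): 5 bp
  [173,182): 9 bp
  [182,187): 5 bp
  [187,191): 4 bp
  [191,205): 14 bp
  [205,209): 4 bp
  [209,213): 4 bp

[3,4,4,4,4,4,4,5,5,5,5,5,6,7,7,8,8,9,9,9,9,10,14,17,19,29]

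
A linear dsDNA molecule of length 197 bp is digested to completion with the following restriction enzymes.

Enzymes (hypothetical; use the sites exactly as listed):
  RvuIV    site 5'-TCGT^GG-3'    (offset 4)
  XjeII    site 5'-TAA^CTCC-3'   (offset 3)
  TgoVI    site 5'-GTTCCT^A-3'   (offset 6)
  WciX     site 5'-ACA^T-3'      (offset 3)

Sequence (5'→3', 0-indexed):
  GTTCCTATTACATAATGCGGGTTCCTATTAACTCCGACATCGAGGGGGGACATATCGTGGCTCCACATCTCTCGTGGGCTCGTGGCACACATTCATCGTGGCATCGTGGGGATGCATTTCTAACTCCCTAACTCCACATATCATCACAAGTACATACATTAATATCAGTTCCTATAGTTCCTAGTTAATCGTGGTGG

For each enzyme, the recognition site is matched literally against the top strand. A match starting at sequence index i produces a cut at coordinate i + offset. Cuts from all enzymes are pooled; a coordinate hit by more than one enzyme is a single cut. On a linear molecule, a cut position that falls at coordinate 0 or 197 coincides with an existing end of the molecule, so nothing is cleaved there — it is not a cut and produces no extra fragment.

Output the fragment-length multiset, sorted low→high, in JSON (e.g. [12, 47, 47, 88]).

[4,5,5,6,6,6,7,8,8,8,8,8,8,8,9,9,10,13,14,15,16,16]

Site scan:
  RvuIV (TCGTGG, off=4): starts [54, 71, 79, 95, 103, 188] → cuts [58, 75, 83, 99, 107, 192]
  XjeII (TAACTCC, off=3): starts [28, 120, 128] → cuts [31, 123, 131]
  TgoVI (GTTCCTA, off=6): starts [0, 20, 167, 176] → cuts [6, 26, 173, 182]
  WciX (ACAT, off=3): starts [9, 36, 49, 64, 88, 135, 151, 155] → cuts [12, 39, 52, 67, 91, 138, 154, 158]

All cut coordinates (distinct, sorted): [6, 12, 26, 31, 39, 52, 58, 67, 75, 83, 91, 99, 107, 123, 131, 138, 154, 158, 173, 182, 192]

Fragments:
  [0,6): 6 bp
  [6,12): 6 bp
  [12,26): 14 bp
  [26,31): 5 bp
  [31,39): 8 bp
  [39,52): 13 bp
  [52,58): 6 bp
  [58,67): 9 bp
  [67,75): 8 bp
  [75,83): 8 bp
  [83,91): 8 bp
  [91,99): 8 bp
  [99,107): 8 bp
  [107,123): 16 bp
  [123,131): 8 bp
  [131,138): 7 bp
  [138,154): 16 bp
  [154,158): 4 bp
  [158,173): 15 bp
  [173,182): 9 bp
  [182,192): 10 bp
  [192,197): 5 bp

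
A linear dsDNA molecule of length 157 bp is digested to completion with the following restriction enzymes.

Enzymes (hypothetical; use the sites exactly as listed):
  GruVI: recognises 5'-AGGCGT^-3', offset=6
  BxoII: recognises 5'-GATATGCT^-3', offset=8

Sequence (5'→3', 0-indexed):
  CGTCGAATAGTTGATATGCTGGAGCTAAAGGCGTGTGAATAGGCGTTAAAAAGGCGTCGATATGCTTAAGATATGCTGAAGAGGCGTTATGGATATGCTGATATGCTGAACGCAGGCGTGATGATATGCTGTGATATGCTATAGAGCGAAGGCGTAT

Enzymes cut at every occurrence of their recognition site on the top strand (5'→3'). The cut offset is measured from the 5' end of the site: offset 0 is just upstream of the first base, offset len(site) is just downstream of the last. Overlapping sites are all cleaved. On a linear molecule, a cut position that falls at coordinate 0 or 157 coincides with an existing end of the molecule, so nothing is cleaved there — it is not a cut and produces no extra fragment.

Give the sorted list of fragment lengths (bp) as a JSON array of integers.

Per-enzyme occurrences:
  GruVI AGGCGT/6: at [28, 40, 51, 81, 113, 149] ⇒ [34, 46, 57, 87, 119, 155]
  BxoII GATATGCT/8: at [12, 58, 69, 91, 99, 122, 132] ⇒ [20, 66, 77, 99, 107, 130, 140]

Pooled cuts: [20, 34, 46, 57, 66, 77, 87, 99, 107, 119, 130, 140, 155]

Fragments:
  [0,20): 20 bp
  [20,34): 14 bp
  [34,46): 12 bp
  [46,57): 11 bp
  [57,66): 9 bp
  [66,77): 11 bp
  [77,87): 10 bp
  [87,99): 12 bp
  [99,107): 8 bp
  [107,119): 12 bp
  [119,130): 11 bp
  [130,140): 10 bp
  [140,155): 15 bp
  [155,157): 2 bp

[2,8,9,10,10,11,11,11,12,12,12,14,15,20]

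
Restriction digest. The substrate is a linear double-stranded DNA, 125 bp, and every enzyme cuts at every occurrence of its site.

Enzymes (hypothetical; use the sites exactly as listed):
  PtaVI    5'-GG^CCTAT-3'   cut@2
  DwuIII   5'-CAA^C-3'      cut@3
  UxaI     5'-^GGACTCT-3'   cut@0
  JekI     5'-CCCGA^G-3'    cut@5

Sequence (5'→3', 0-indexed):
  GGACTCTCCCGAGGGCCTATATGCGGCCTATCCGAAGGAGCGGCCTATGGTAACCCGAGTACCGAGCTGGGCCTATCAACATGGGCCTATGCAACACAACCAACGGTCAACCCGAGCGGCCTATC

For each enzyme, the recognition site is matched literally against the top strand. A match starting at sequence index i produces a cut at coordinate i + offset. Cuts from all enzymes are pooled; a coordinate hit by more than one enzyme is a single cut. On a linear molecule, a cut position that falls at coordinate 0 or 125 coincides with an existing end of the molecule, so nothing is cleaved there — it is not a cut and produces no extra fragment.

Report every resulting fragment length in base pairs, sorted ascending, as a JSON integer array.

[3,4,4,5,5,6,6,7,8,9,11,12,13,15,17]

Site scan:
  PtaVI (GGCCTAT, off=2): starts [13, 24, 41, 69, 83, 117] → cuts [15, 26, 43, 71, 85, 119]
  DwuIII (CAAC, off=3): starts [76, 91, 96, 100, 107] → cuts [79, 94, 99, 103, 110]
  UxaI (GGACTCT, off=0): starts [0] → cuts [] (position 0 is a terminus of the linear molecule — no cut)
  JekI (CCCGAG, off=5): starts [7, 53, 110] → cuts [12, 58, 115]

All cut coordinates (distinct, sorted): [12, 15, 26, 43, 58, 71, 79, 85, 94, 99, 103, 110, 115, 119]

Fragments:
  [0,12): 12 bp
  [12,15): 3 bp
  [15,26): 11 bp
  [26,43): 17 bp
  [43,58): 15 bp
  [58,71): 13 bp
  [71,79): 8 bp
  [79,85): 6 bp
  [85,94): 9 bp
  [94,99): 5 bp
  [99,103): 4 bp
  [103,110): 7 bp
  [110,115): 5 bp
  [115,119): 4 bp
  [119,125): 6 bp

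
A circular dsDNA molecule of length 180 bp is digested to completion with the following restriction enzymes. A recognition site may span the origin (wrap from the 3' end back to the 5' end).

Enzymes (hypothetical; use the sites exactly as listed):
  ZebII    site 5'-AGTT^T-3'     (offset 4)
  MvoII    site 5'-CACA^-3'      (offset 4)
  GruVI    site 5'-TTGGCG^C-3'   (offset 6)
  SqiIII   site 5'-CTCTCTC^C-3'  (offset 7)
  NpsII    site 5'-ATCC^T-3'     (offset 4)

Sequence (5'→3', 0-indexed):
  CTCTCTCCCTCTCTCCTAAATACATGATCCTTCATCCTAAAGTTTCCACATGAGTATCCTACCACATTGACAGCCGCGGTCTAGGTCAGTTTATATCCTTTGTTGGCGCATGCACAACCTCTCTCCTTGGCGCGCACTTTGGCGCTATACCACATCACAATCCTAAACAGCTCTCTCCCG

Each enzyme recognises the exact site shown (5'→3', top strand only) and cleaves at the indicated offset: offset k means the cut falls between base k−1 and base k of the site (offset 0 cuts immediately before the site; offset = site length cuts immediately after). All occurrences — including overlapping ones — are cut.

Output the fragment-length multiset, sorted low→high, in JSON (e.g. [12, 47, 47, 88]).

Scan for sites:
  ZebII AGTTT/4: at [40, 87] ⇒ [44, 91]
  MvoII CACA/4: at [46, 62, 112, 150, 155] ⇒ [50, 66, 116, 154, 159]
  GruVI TTGGCGC/6: at [102, 126, 138] ⇒ [108, 132, 144]
  SqiIII CTCTCTCC/7: at [0, 8, 118, 170] ⇒ [7, 15, 125, 177]
  NpsII ATCCT/4: at [26, 33, 55, 94, 159] ⇒ [30, 37, 59, 98, 163]

Pooled cuts: [7, 15, 30, 37, 44, 50, 59, 66, 91, 98, 108, 116, 125, 132, 144, 154, 159, 163, 177]

Fragment lengths:
  7→15: 8 bp
  15→30: 15 bp
  30→37: 7 bp
  37→44: 7 bp
  44→50: 6 bp
  50→59: 9 bp
  59→66: 7 bp
  66→91: 25 bp
  91→98: 7 bp
  98→108: 10 bp
  108→116: 8 bp
  116→125: 9 bp
  125→132: 7 bp
  132→144: 12 bp
  144→154: 10 bp
  154→159: 5 bp
  159→163: 4 bp
  163→177: 14 bp
  177→7 (wrap): 180-177+7 = 10 bp

[4,5,6,7,7,7,7,7,8,8,9,9,10,10,10,12,14,15,25]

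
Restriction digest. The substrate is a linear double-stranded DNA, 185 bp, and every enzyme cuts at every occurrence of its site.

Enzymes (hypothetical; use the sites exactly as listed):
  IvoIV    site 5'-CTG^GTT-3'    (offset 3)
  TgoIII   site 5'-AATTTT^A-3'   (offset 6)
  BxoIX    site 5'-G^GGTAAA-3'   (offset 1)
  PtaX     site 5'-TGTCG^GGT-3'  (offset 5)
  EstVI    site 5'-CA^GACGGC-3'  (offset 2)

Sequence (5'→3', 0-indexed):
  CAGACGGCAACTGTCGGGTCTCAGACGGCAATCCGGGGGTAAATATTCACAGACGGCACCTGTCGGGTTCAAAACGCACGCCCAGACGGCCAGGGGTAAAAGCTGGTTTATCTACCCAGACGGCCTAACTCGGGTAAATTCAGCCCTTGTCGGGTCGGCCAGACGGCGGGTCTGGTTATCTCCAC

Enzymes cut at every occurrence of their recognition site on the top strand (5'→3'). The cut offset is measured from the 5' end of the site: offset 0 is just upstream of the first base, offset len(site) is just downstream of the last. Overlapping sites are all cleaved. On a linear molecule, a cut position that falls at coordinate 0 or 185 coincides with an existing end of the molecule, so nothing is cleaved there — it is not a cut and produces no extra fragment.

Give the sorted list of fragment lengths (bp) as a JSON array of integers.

[2,7,9,10,11,11,13,13,14,14,14,14,14,19,20]

Scan for sites:
  IvoIV CTGGTT/3: at [102, 171] ⇒ [105, 174]
  TgoIII (AATTTTA, off=6): no sites
  BxoIX GGGTAAA/1: at [36, 93, 131] ⇒ [37, 94, 132]
  PtaX TGTCGGGT/5: at [11, 60, 147] ⇒ [16, 65, 152]
  EstVI CAGACGGC/2: at [0, 21, 49, 82, 116, 159] ⇒ [2, 23, 51, 84, 118, 161]

Pooled cuts: [2, 16, 23, 37, 51, 65, 84, 94, 105, 118, 132, 152, 161, 174]

Fragments:
  [0,2): 2 bp
  [2,16): 14 bp
  [16,23): 7 bp
  [23,37): 14 bp
  [37,51): 14 bp
  [51,65): 14 bp
  [65,84): 19 bp
  [84,94): 10 bp
  [94,105): 11 bp
  [105,118): 13 bp
  [118,132): 14 bp
  [132,152): 20 bp
  [152,161): 9 bp
  [161,174): 13 bp
  [174,185): 11 bp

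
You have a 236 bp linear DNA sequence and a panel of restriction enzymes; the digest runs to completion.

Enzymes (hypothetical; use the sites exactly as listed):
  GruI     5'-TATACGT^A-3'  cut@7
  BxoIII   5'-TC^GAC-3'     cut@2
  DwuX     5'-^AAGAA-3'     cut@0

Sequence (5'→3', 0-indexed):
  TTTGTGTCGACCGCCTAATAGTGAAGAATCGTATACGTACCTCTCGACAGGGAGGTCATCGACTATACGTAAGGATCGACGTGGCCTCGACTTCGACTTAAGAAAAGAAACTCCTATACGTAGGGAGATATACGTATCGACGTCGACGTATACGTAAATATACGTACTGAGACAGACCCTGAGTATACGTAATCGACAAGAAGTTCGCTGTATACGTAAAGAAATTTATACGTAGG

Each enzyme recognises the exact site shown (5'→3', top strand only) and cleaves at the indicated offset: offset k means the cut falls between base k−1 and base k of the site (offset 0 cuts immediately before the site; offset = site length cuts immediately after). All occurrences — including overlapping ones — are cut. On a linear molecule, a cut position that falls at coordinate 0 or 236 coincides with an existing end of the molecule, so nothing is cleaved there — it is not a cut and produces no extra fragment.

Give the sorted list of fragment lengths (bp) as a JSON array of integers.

[1,3,3,3,4,5,5,6,6,7,7,8,10,10,11,11,14,15,15,15,15,17,20,25]

Scan for sites:
  GruI TATACGTA/7: at [31, 63, 114, 128, 148, 158, 183, 210, 226] ⇒ [38, 70, 121, 135, 155, 165, 190, 217, 233]
  BxoIII TCGAC/2: at [6, 43, 58, 75, 86, 92, 136, 142, 192] ⇒ [8, 45, 60, 77, 88, 94, 138, 144, 194]
  DwuX AAGAA/0: at [23, 99, 104, 197, 218] ⇒ [23, 99, 104, 197, 218]

Pooled cuts: [8, 23, 38, 45, 60, 70, 77, 88, 94, 99, 104, 121, 135, 138, 144, 155, 165, 190, 194, 197, 217, 218, 233]

Fragments:
  [0,8): 8 bp
  [8,23): 15 bp
  [23,38): 15 bp
  [38,45): 7 bp
  [45,60): 15 bp
  [60,70): 10 bp
  [70,77): 7 bp
  [77,88): 11 bp
  [88,94): 6 bp
  [94,99): 5 bp
  [99,104): 5 bp
  [104,121): 17 bp
  [121,135): 14 bp
  [135,138): 3 bp
  [138,144): 6 bp
  [144,155): 11 bp
  [155,165): 10 bp
  [165,190): 25 bp
  [190,194): 4 bp
  [194,197): 3 bp
  [197,217): 20 bp
  [217,218): 1 bp
  [218,233): 15 bp
  [233,236): 3 bp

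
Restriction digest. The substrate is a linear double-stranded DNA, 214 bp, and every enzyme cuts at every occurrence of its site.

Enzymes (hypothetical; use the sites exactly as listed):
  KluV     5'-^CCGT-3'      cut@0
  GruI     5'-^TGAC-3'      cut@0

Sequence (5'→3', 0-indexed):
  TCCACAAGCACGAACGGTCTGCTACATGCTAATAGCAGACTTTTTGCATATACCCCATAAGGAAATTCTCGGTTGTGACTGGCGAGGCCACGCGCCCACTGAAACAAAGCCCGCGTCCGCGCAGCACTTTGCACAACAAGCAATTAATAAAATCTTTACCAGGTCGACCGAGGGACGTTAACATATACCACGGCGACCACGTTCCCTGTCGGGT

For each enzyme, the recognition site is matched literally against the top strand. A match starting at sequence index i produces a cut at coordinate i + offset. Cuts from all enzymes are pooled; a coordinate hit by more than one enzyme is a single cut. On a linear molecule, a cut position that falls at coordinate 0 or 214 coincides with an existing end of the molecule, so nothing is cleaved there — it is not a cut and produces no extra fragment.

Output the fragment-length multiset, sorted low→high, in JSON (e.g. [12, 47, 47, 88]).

[75,139]

Per-enzyme occurrences:
  KluV (CCGT, off=0): no sites
  GruI TGAC/0: at [75] ⇒ [75]

All cut coordinates (distinct, sorted): [75]

Fragment lengths:
  [0,75): 75 bp
  [75,214): 139 bp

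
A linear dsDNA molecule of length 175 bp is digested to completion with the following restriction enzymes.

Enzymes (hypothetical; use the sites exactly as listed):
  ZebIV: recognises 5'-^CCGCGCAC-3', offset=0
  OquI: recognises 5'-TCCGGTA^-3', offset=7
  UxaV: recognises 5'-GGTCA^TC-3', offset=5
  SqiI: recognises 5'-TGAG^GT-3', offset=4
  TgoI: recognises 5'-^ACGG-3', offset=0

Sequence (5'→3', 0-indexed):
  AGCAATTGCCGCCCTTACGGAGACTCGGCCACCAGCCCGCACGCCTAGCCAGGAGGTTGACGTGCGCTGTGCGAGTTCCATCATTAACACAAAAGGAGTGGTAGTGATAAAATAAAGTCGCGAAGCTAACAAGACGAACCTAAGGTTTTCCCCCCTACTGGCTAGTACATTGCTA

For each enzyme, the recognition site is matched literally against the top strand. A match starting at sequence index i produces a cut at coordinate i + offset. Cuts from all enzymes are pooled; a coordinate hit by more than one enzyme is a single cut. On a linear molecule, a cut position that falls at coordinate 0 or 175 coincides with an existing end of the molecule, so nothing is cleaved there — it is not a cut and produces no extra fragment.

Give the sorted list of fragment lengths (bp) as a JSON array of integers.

[16,159]

Site scan:
  ZebIV (CCGCGCAC, off=0): no sites
  OquI (TCCGGTA, off=7): no sites
  UxaV (GGTCATC, off=5): no sites
  SqiI (TGAGGT, off=4): no sites
  TgoI (ACGG, off=0): starts [16] → cuts [16]

All cut coordinates (distinct, sorted): [16]

Fragment lengths:
  [0,16): 16 bp
  [16,175): 159 bp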